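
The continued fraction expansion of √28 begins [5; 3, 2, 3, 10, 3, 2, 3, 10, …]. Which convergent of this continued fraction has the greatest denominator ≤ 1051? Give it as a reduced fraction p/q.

4048/765

a_0 = 5: 5/1  (≤ bound)
a_1 = 3: 16/3  (≤ bound)
a_2 = 2: 37/7  (≤ bound)
a_3 = 3: 127/24  (≤ bound)
a_4 = 10: 1307/247  (≤ bound)
a_5 = 3: 4048/765  (≤ bound)
a_6 = 2: 9403/1777  (> 1051, stop)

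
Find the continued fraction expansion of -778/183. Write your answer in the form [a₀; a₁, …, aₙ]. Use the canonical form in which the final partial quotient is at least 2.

-778 = -5·183 + 137, so a_0 = -5
183 = 1·137 + 46, so a_1 = 1
137 = 2·46 + 45, so a_2 = 2
46 = 1·45 + 1, so a_3 = 1
45 = 45·1 + 0, so a_4 = 45

[-5; 1, 2, 1, 45]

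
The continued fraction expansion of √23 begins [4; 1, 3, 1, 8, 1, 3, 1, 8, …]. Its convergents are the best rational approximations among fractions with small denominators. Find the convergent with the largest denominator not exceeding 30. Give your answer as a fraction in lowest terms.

24/5

a_0 = 4: 4/1  (≤ bound)
a_1 = 1: 5/1  (≤ bound)
a_2 = 3: 19/4  (≤ bound)
a_3 = 1: 24/5  (≤ bound)
a_4 = 8: 211/44  (> 30, stop)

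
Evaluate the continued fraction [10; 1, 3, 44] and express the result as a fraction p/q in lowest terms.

1903/177

Compute successive convergents:
a_0 = 10: 10/1
a_1 = 1: 11/1
a_2 = 3: 43/4
a_3 = 44: 1903/177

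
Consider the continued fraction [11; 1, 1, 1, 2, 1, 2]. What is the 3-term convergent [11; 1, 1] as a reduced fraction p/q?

Build up convergents one term at a time:
a_0 = 11: 11/1
a_1 = 1: 12/1
a_2 = 1: 23/2

23/2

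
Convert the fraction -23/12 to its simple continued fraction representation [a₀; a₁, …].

-23 ÷ 12 → quotient -2, remainder 1
12 ÷ 1 → quotient 12, remainder 0

[-2; 12]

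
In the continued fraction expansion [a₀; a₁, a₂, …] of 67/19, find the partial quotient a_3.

⌊67/19⌋ = 3, remainder 10
⌊19/10⌋ = 1, remainder 9
⌊10/9⌋ = 1, remainder 1
⌊9/1⌋ = 9, remainder 0

9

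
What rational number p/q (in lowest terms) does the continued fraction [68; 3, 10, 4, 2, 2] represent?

a_0 = 68: 68/1
a_1 = 3: 205/3
a_2 = 10: 2118/31
a_3 = 4: 8677/127
a_4 = 2: 19472/285
a_5 = 2: 47621/697

47621/697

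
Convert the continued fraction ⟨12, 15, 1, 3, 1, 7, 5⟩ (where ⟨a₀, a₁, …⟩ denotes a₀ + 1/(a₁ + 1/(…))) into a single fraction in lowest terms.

Start with 5.
7 + 1/(5/1) = 7 + 1/5 = 36/5
1 + 1/(36/5) = 1 + 5/36 = 41/36
3 + 1/(41/36) = 3 + 36/41 = 159/41
1 + 1/(159/41) = 1 + 41/159 = 200/159
15 + 1/(200/159) = 15 + 159/200 = 3159/200
12 + 1/(3159/200) = 12 + 200/3159 = 38108/3159

38108/3159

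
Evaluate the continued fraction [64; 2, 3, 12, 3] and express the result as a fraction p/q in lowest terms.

17074/265

Work from the innermost term outward:
Start with 3.
12 + 1/(3/1) = 12 + 1/3 = 37/3
3 + 1/(37/3) = 3 + 3/37 = 114/37
2 + 1/(114/37) = 2 + 37/114 = 265/114
64 + 1/(265/114) = 64 + 114/265 = 17074/265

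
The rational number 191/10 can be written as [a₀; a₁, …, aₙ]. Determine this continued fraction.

Run the Euclidean algorithm, recording each quotient:
191 = 19·10 + 1, so a_0 = 19
10 = 10·1 + 0, so a_1 = 10

[19; 10]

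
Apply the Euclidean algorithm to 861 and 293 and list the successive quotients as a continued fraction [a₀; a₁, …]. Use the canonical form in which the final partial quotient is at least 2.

[2; 1, 15, 3, 1, 1, 2]

Repeatedly divide and take the remainder:
861 ÷ 293 → quotient 2, remainder 275
293 ÷ 275 → quotient 1, remainder 18
275 ÷ 18 → quotient 15, remainder 5
18 ÷ 5 → quotient 3, remainder 3
5 ÷ 3 → quotient 1, remainder 2
3 ÷ 2 → quotient 1, remainder 1
2 ÷ 1 → quotient 2, remainder 0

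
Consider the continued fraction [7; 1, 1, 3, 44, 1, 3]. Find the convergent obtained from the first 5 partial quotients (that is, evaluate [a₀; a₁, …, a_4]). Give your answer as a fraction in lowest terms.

Starting at the tail and folding back:
Start with 44.
3 + 1/(44/1) = 3 + 1/44 = 133/44
1 + 1/(133/44) = 1 + 44/133 = 177/133
1 + 1/(177/133) = 1 + 133/177 = 310/177
7 + 1/(310/177) = 7 + 177/310 = 2347/310

2347/310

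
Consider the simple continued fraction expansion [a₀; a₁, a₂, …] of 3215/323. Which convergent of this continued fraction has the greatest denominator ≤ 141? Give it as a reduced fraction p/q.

428/43

a_0 = 9: 9/1  (≤ bound)
a_1 = 1: 10/1  (≤ bound)
a_2 = 20: 209/21  (≤ bound)
a_3 = 1: 219/22  (≤ bound)
a_4 = 1: 428/43  (≤ bound)
a_5 = 7: 3215/323  (> 141, stop)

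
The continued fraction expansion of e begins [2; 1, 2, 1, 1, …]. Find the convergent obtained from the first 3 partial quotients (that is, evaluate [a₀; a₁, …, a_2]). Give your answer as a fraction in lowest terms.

8/3

Start with 2.
1 + 1/(2/1) = 1 + 1/2 = 3/2
2 + 1/(3/2) = 2 + 2/3 = 8/3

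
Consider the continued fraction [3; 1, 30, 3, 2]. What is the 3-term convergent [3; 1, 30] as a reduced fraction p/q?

Collapse the nested fraction from the inside out:
Start with 30.
1 + 1/(30/1) = 1 + 1/30 = 31/30
3 + 1/(31/30) = 3 + 30/31 = 123/31

123/31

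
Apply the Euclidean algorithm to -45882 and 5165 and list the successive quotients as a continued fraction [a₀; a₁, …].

Run the Euclidean algorithm, recording each quotient:
-45882 ÷ 5165 → quotient -9, remainder 603
5165 ÷ 603 → quotient 8, remainder 341
603 ÷ 341 → quotient 1, remainder 262
341 ÷ 262 → quotient 1, remainder 79
262 ÷ 79 → quotient 3, remainder 25
79 ÷ 25 → quotient 3, remainder 4
25 ÷ 4 → quotient 6, remainder 1
4 ÷ 1 → quotient 4, remainder 0

[-9; 8, 1, 1, 3, 3, 6, 4]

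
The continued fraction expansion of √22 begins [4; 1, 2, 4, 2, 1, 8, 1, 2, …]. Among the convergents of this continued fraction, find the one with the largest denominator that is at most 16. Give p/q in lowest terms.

a_0 = 4: 4/1  (≤ bound)
a_1 = 1: 5/1  (≤ bound)
a_2 = 2: 14/3  (≤ bound)
a_3 = 4: 61/13  (≤ bound)
a_4 = 2: 136/29  (> 16, stop)

61/13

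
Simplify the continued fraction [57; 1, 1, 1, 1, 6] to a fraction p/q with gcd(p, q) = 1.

Compute successive convergents:
a_0 = 57: 57/1
a_1 = 1: 58/1
a_2 = 1: 115/2
a_3 = 1: 173/3
a_4 = 1: 288/5
a_5 = 6: 1901/33

1901/33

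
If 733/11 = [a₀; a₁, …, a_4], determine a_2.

Repeatedly divide and take the remainder:
⌊733/11⌋ = 66, remainder 7
⌊11/7⌋ = 1, remainder 4
⌊7/4⌋ = 1, remainder 3

1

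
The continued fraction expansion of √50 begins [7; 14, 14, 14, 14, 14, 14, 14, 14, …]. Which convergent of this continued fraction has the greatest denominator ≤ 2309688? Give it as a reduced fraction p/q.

3880899/548842

List convergents until the denominator exceeds the bound:
a_0 = 7: 7/1  (≤ bound)
a_1 = 14: 99/14  (≤ bound)
a_2 = 14: 1393/197  (≤ bound)
a_3 = 14: 19601/2772  (≤ bound)
a_4 = 14: 275807/39005  (≤ bound)
a_5 = 14: 3880899/548842  (≤ bound)
a_6 = 14: 54608393/7722793  (> 2309688, stop)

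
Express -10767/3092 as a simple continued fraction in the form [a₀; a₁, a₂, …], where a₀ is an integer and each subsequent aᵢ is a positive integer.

-10767 ÷ 3092 → quotient -4, remainder 1601
3092 ÷ 1601 → quotient 1, remainder 1491
1601 ÷ 1491 → quotient 1, remainder 110
1491 ÷ 110 → quotient 13, remainder 61
110 ÷ 61 → quotient 1, remainder 49
61 ÷ 49 → quotient 1, remainder 12
49 ÷ 12 → quotient 4, remainder 1
12 ÷ 1 → quotient 12, remainder 0

[-4; 1, 1, 13, 1, 1, 4, 12]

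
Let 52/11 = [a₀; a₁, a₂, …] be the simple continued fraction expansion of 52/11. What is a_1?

1

⌊52/11⌋ = 4, remainder 8
⌊11/8⌋ = 1, remainder 3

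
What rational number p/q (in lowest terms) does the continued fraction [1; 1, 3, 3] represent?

Start with 3.
3 + 1/(3/1) = 3 + 1/3 = 10/3
1 + 1/(10/3) = 1 + 3/10 = 13/10
1 + 1/(13/10) = 1 + 10/13 = 23/13

23/13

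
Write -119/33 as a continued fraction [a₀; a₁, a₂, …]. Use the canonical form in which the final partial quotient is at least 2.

[-4; 2, 1, 1, 6]

Apply division with remainder until the remainder is 0:
-119 ÷ 33 → quotient -4, remainder 13
33 ÷ 13 → quotient 2, remainder 7
13 ÷ 7 → quotient 1, remainder 6
7 ÷ 6 → quotient 1, remainder 1
6 ÷ 1 → quotient 6, remainder 0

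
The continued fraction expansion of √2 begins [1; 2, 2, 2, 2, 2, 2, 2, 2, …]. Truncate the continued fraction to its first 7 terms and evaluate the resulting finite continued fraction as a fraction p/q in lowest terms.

239/169

Compute successive convergents:
a_0 = 1: 1/1
a_1 = 2: 3/2
a_2 = 2: 7/5
a_3 = 2: 17/12
a_4 = 2: 41/29
a_5 = 2: 99/70
a_6 = 2: 239/169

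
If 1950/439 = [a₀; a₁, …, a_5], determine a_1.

2

⌊1950/439⌋ = 4, remainder 194
⌊439/194⌋ = 2, remainder 51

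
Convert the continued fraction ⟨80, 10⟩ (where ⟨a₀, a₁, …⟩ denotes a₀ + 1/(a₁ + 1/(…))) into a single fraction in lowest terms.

801/10

a_0 = 80: 80/1
a_1 = 10: 801/10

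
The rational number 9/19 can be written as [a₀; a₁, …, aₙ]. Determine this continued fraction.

⌊9/19⌋ = 0, remainder 9
⌊19/9⌋ = 2, remainder 1
⌊9/1⌋ = 9, remainder 0

[0; 2, 9]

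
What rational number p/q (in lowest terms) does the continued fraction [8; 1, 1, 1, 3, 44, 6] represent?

25331/2933

Build up convergents one term at a time:
a_0 = 8: 8/1
a_1 = 1: 9/1
a_2 = 1: 17/2
a_3 = 1: 26/3
a_4 = 3: 95/11
a_5 = 44: 4206/487
a_6 = 6: 25331/2933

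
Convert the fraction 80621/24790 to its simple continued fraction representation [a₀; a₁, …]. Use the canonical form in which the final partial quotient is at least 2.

[3; 3, 1, 28, 4, 1, 3, 11]

Apply division with remainder until the remainder is 0:
⌊80621/24790⌋ = 3, remainder 6251
⌊24790/6251⌋ = 3, remainder 6037
⌊6251/6037⌋ = 1, remainder 214
⌊6037/214⌋ = 28, remainder 45
⌊214/45⌋ = 4, remainder 34
⌊45/34⌋ = 1, remainder 11
⌊34/11⌋ = 3, remainder 1
⌊11/1⌋ = 11, remainder 0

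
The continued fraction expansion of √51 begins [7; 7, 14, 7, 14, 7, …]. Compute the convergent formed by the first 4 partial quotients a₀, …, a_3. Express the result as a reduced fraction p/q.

Start with 7.
14 + 1/(7/1) = 14 + 1/7 = 99/7
7 + 1/(99/7) = 7 + 7/99 = 700/99
7 + 1/(700/99) = 7 + 99/700 = 4999/700

4999/700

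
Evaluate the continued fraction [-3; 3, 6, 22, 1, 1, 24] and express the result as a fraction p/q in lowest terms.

-56645/21104

Use the convergent recurrence hₖ = aₖ·hₖ₋₁ + hₖ₋₂ (and likewise for the denominators kₖ):
a_0 = -3: -3/1
a_1 = 3: -8/3
a_2 = 6: -51/19
a_3 = 22: -1130/421
a_4 = 1: -1181/440
a_5 = 1: -2311/861
a_6 = 24: -56645/21104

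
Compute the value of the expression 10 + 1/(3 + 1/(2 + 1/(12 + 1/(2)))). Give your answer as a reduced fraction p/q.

1862/181

Build up convergents one term at a time:
a_0 = 10: 10/1
a_1 = 3: 31/3
a_2 = 2: 72/7
a_3 = 12: 895/87
a_4 = 2: 1862/181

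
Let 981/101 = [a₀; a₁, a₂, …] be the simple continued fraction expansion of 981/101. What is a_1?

1

981 = 9·101 + 72, so a_0 = 9
101 = 1·72 + 29, so a_1 = 1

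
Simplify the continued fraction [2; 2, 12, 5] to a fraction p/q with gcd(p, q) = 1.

315/127

Build up convergents one term at a time:
a_0 = 2: 2/1
a_1 = 2: 5/2
a_2 = 12: 62/25
a_3 = 5: 315/127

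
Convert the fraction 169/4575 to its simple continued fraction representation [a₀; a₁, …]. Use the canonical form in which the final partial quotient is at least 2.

[0; 27, 14, 12]

Run the Euclidean algorithm, recording each quotient:
⌊169/4575⌋ = 0, remainder 169
⌊4575/169⌋ = 27, remainder 12
⌊169/12⌋ = 14, remainder 1
⌊12/1⌋ = 12, remainder 0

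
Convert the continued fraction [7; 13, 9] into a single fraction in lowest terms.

835/118

Start with 9.
13 + 1/(9/1) = 13 + 1/9 = 118/9
7 + 1/(118/9) = 7 + 9/118 = 835/118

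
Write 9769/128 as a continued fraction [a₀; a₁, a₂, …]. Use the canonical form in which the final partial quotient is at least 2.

⌊9769/128⌋ = 76, remainder 41
⌊128/41⌋ = 3, remainder 5
⌊41/5⌋ = 8, remainder 1
⌊5/1⌋ = 5, remainder 0

[76; 3, 8, 5]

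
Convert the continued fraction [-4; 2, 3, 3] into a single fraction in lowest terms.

Collapse the nested fraction from the inside out:
Start with 3.
3 + 1/(3/1) = 3 + 1/3 = 10/3
2 + 1/(10/3) = 2 + 3/10 = 23/10
-4 + 1/(23/10) = -4 + 10/23 = -82/23

-82/23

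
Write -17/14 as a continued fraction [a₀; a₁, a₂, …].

[-2; 1, 3, 1, 2]

-17 = -2·14 + 11, so a_0 = -2
14 = 1·11 + 3, so a_1 = 1
11 = 3·3 + 2, so a_2 = 3
3 = 1·2 + 1, so a_3 = 1
2 = 2·1 + 0, so a_4 = 2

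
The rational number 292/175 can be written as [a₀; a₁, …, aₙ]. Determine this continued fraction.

[1; 1, 2, 58]

⌊292/175⌋ = 1, remainder 117
⌊175/117⌋ = 1, remainder 58
⌊117/58⌋ = 2, remainder 1
⌊58/1⌋ = 58, remainder 0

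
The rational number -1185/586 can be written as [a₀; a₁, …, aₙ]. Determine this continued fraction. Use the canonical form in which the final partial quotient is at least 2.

[-3; 1, 44, 13]

⌊-1185/586⌋ = -3, remainder 573
⌊586/573⌋ = 1, remainder 13
⌊573/13⌋ = 44, remainder 1
⌊13/1⌋ = 13, remainder 0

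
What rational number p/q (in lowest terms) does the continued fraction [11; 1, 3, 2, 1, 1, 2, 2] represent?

1601/136

a_0 = 11: 11/1
a_1 = 1: 12/1
a_2 = 3: 47/4
a_3 = 2: 106/9
a_4 = 1: 153/13
a_5 = 1: 259/22
a_6 = 2: 671/57
a_7 = 2: 1601/136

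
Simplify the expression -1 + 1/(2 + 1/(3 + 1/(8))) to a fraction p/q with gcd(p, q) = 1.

Compute successive convergents:
a_0 = -1: -1/1
a_1 = 2: -1/2
a_2 = 3: -4/7
a_3 = 8: -33/58

-33/58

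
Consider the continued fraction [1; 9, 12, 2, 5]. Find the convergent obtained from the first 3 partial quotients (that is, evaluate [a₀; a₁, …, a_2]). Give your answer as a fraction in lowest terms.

121/109

Compute successive convergents:
a_0 = 1: 1/1
a_1 = 9: 10/9
a_2 = 12: 121/109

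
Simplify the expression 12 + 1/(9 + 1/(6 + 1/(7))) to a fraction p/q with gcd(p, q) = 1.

Starting at the tail and folding back:
Start with 7.
6 + 1/(7/1) = 6 + 1/7 = 43/7
9 + 1/(43/7) = 9 + 7/43 = 394/43
12 + 1/(394/43) = 12 + 43/394 = 4771/394

4771/394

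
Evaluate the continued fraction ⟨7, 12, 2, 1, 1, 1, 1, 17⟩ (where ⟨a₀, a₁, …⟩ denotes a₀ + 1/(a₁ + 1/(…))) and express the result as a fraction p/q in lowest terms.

20081/2836

Start with 17.
1 + 1/(17/1) = 1 + 1/17 = 18/17
1 + 1/(18/17) = 1 + 17/18 = 35/18
1 + 1/(35/18) = 1 + 18/35 = 53/35
1 + 1/(53/35) = 1 + 35/53 = 88/53
2 + 1/(88/53) = 2 + 53/88 = 229/88
12 + 1/(229/88) = 12 + 88/229 = 2836/229
7 + 1/(2836/229) = 7 + 229/2836 = 20081/2836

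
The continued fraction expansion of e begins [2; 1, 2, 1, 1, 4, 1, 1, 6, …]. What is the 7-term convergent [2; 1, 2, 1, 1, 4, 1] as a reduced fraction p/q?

106/39

Use the convergent recurrence hₖ = aₖ·hₖ₋₁ + hₖ₋₂ (and likewise for the denominators kₖ):
a_0 = 2: 2/1
a_1 = 1: 3/1
a_2 = 2: 8/3
a_3 = 1: 11/4
a_4 = 1: 19/7
a_5 = 4: 87/32
a_6 = 1: 106/39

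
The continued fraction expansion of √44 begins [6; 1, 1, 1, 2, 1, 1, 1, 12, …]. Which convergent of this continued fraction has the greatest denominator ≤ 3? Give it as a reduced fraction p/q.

a_0 = 6: 6/1  (≤ bound)
a_1 = 1: 7/1  (≤ bound)
a_2 = 1: 13/2  (≤ bound)
a_3 = 1: 20/3  (≤ bound)
a_4 = 2: 53/8  (> 3, stop)

20/3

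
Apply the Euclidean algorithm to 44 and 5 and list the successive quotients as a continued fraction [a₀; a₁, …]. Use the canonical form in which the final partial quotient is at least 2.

44 = 8·5 + 4, so a_0 = 8
5 = 1·4 + 1, so a_1 = 1
4 = 4·1 + 0, so a_2 = 4

[8; 1, 4]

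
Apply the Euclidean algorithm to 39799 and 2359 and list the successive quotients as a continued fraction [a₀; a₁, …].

Run the Euclidean algorithm, recording each quotient:
39799 ÷ 2359 → quotient 16, remainder 2055
2359 ÷ 2055 → quotient 1, remainder 304
2055 ÷ 304 → quotient 6, remainder 231
304 ÷ 231 → quotient 1, remainder 73
231 ÷ 73 → quotient 3, remainder 12
73 ÷ 12 → quotient 6, remainder 1
12 ÷ 1 → quotient 12, remainder 0

[16; 1, 6, 1, 3, 6, 12]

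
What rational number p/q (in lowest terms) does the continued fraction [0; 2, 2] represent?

Start with 2.
2 + 1/(2/1) = 2 + 1/2 = 5/2
0 + 1/(5/2) = 0 + 2/5 = 2/5

2/5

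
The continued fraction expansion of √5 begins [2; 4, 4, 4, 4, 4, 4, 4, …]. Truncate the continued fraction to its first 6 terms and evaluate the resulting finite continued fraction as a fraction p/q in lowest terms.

2889/1292

Compute successive convergents:
a_0 = 2: 2/1
a_1 = 4: 9/4
a_2 = 4: 38/17
a_3 = 4: 161/72
a_4 = 4: 682/305
a_5 = 4: 2889/1292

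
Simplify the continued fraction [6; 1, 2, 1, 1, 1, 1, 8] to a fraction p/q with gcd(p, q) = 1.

1042/155

a_0 = 6: 6/1
a_1 = 1: 7/1
a_2 = 2: 20/3
a_3 = 1: 27/4
a_4 = 1: 47/7
a_5 = 1: 74/11
a_6 = 1: 121/18
a_7 = 8: 1042/155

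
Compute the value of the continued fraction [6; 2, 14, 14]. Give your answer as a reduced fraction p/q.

Work from the innermost term outward:
Start with 14.
14 + 1/(14/1) = 14 + 1/14 = 197/14
2 + 1/(197/14) = 2 + 14/197 = 408/197
6 + 1/(408/197) = 6 + 197/408 = 2645/408

2645/408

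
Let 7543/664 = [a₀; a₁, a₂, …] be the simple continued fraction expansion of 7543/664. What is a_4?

7543 = 11·664 + 239, so a_0 = 11
664 = 2·239 + 186, so a_1 = 2
239 = 1·186 + 53, so a_2 = 1
186 = 3·53 + 27, so a_3 = 3
53 = 1·27 + 26, so a_4 = 1

1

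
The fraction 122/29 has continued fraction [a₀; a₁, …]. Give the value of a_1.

4

122 ÷ 29 → quotient 4, remainder 6
29 ÷ 6 → quotient 4, remainder 5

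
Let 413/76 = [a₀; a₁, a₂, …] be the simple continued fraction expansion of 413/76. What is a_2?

⌊413/76⌋ = 5, remainder 33
⌊76/33⌋ = 2, remainder 10
⌊33/10⌋ = 3, remainder 3

3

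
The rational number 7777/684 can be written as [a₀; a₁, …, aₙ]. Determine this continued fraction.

7777 ÷ 684 → quotient 11, remainder 253
684 ÷ 253 → quotient 2, remainder 178
253 ÷ 178 → quotient 1, remainder 75
178 ÷ 75 → quotient 2, remainder 28
75 ÷ 28 → quotient 2, remainder 19
28 ÷ 19 → quotient 1, remainder 9
19 ÷ 9 → quotient 2, remainder 1
9 ÷ 1 → quotient 9, remainder 0

[11; 2, 1, 2, 2, 1, 2, 9]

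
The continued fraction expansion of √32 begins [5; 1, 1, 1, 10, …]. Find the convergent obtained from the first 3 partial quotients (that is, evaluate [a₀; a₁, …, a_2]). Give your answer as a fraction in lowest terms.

Start with 1.
1 + 1/(1/1) = 1 + 1/1 = 2/1
5 + 1/(2/1) = 5 + 1/2 = 11/2

11/2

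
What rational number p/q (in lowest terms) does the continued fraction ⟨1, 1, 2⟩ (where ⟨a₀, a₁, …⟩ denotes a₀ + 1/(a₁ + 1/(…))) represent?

Start with 2.
1 + 1/(2/1) = 1 + 1/2 = 3/2
1 + 1/(3/2) = 1 + 2/3 = 5/3

5/3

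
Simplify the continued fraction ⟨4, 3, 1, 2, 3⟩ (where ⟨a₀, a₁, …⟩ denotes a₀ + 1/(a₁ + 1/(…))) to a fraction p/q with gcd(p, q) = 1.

158/37

Collapse the nested fraction from the inside out:
Start with 3.
2 + 1/(3/1) = 2 + 1/3 = 7/3
1 + 1/(7/3) = 1 + 3/7 = 10/7
3 + 1/(10/7) = 3 + 7/10 = 37/10
4 + 1/(37/10) = 4 + 10/37 = 158/37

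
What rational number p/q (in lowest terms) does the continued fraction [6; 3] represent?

19/3

Start with 3.
6 + 1/(3/1) = 6 + 1/3 = 19/3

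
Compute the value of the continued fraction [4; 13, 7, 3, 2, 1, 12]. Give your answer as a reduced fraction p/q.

49639/12178

a_0 = 4: 4/1
a_1 = 13: 53/13
a_2 = 7: 375/92
a_3 = 3: 1178/289
a_4 = 2: 2731/670
a_5 = 1: 3909/959
a_6 = 12: 49639/12178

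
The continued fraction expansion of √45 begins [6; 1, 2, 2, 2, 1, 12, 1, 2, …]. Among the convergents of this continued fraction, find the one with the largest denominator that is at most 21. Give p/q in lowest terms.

114/17

List convergents until the denominator exceeds the bound:
a_0 = 6: 6/1  (≤ bound)
a_1 = 1: 7/1  (≤ bound)
a_2 = 2: 20/3  (≤ bound)
a_3 = 2: 47/7  (≤ bound)
a_4 = 2: 114/17  (≤ bound)
a_5 = 1: 161/24  (> 21, stop)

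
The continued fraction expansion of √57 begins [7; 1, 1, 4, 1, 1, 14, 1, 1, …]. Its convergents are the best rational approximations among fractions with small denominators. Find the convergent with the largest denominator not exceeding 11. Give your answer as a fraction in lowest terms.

List convergents until the denominator exceeds the bound:
a_0 = 7: 7/1  (≤ bound)
a_1 = 1: 8/1  (≤ bound)
a_2 = 1: 15/2  (≤ bound)
a_3 = 4: 68/9  (≤ bound)
a_4 = 1: 83/11  (≤ bound)
a_5 = 1: 151/20  (> 11, stop)

83/11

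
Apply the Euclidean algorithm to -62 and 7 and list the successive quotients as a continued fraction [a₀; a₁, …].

[-9; 7]

Run the Euclidean algorithm, recording each quotient:
-62 ÷ 7 → quotient -9, remainder 1
7 ÷ 1 → quotient 7, remainder 0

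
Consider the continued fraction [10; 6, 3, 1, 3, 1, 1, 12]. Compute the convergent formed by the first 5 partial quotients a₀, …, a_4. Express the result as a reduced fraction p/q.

955/94

Build up convergents one term at a time:
a_0 = 10: 10/1
a_1 = 6: 61/6
a_2 = 3: 193/19
a_3 = 1: 254/25
a_4 = 3: 955/94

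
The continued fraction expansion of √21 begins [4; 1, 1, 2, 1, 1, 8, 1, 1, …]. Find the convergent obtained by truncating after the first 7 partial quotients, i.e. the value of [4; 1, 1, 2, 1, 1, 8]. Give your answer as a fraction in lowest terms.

472/103

Start with 8.
1 + 1/(8/1) = 1 + 1/8 = 9/8
1 + 1/(9/8) = 1 + 8/9 = 17/9
2 + 1/(17/9) = 2 + 9/17 = 43/17
1 + 1/(43/17) = 1 + 17/43 = 60/43
1 + 1/(60/43) = 1 + 43/60 = 103/60
4 + 1/(103/60) = 4 + 60/103 = 472/103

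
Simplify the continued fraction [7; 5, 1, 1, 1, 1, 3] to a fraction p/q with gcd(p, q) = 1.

Start with 3.
1 + 1/(3/1) = 1 + 1/3 = 4/3
1 + 1/(4/3) = 1 + 3/4 = 7/4
1 + 1/(7/4) = 1 + 4/7 = 11/7
1 + 1/(11/7) = 1 + 7/11 = 18/11
5 + 1/(18/11) = 5 + 11/18 = 101/18
7 + 1/(101/18) = 7 + 18/101 = 725/101

725/101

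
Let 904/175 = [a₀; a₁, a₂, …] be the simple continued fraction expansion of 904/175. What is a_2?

Run the Euclidean algorithm, recording each quotient:
⌊904/175⌋ = 5, remainder 29
⌊175/29⌋ = 6, remainder 1
⌊29/1⌋ = 29, remainder 0

29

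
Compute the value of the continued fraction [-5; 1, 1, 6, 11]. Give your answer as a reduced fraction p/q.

Collapse the nested fraction from the inside out:
Start with 11.
6 + 1/(11/1) = 6 + 1/11 = 67/11
1 + 1/(67/11) = 1 + 11/67 = 78/67
1 + 1/(78/67) = 1 + 67/78 = 145/78
-5 + 1/(145/78) = -5 + 78/145 = -647/145

-647/145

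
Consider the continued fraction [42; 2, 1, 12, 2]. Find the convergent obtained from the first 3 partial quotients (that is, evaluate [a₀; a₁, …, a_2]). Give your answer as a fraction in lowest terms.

Start with 1.
2 + 1/(1/1) = 2 + 1/1 = 3/1
42 + 1/(3/1) = 42 + 1/3 = 127/3

127/3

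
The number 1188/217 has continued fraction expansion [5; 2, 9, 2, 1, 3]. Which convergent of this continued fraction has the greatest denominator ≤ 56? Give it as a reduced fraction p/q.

a_0 = 5: 5/1  (≤ bound)
a_1 = 2: 11/2  (≤ bound)
a_2 = 9: 104/19  (≤ bound)
a_3 = 2: 219/40  (≤ bound)
a_4 = 1: 323/59  (> 56, stop)

219/40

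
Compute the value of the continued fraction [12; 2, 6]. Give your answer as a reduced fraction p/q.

162/13

Start with 6.
2 + 1/(6/1) = 2 + 1/6 = 13/6
12 + 1/(13/6) = 12 + 6/13 = 162/13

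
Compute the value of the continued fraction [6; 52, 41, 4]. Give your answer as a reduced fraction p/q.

Use the convergent recurrence hₖ = aₖ·hₖ₋₁ + hₖ₋₂ (and likewise for the denominators kₖ):
a_0 = 6: 6/1
a_1 = 52: 313/52
a_2 = 41: 12839/2133
a_3 = 4: 51669/8584

51669/8584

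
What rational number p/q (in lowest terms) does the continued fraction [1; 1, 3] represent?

a_0 = 1: 1/1
a_1 = 1: 2/1
a_2 = 3: 7/4

7/4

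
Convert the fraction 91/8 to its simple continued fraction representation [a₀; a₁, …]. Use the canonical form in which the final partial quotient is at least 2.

Repeatedly divide and take the remainder:
91 = 11·8 + 3, so a_0 = 11
8 = 2·3 + 2, so a_1 = 2
3 = 1·2 + 1, so a_2 = 1
2 = 2·1 + 0, so a_3 = 2

[11; 2, 1, 2]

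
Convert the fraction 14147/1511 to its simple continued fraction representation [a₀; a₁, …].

14147 ÷ 1511 → quotient 9, remainder 548
1511 ÷ 548 → quotient 2, remainder 415
548 ÷ 415 → quotient 1, remainder 133
415 ÷ 133 → quotient 3, remainder 16
133 ÷ 16 → quotient 8, remainder 5
16 ÷ 5 → quotient 3, remainder 1
5 ÷ 1 → quotient 5, remainder 0

[9; 2, 1, 3, 8, 3, 5]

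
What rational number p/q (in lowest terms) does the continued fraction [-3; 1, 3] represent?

-9/4

Start with 3.
1 + 1/(3/1) = 1 + 1/3 = 4/3
-3 + 1/(4/3) = -3 + 3/4 = -9/4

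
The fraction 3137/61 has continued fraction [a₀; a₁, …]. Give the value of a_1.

Apply division with remainder until the remainder is 0:
3137 ÷ 61 → quotient 51, remainder 26
61 ÷ 26 → quotient 2, remainder 9

2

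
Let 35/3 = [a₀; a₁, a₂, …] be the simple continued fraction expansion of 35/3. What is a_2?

⌊35/3⌋ = 11, remainder 2
⌊3/2⌋ = 1, remainder 1
⌊2/1⌋ = 2, remainder 0

2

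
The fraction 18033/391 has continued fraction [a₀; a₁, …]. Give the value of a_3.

18033 ÷ 391 → quotient 46, remainder 47
391 ÷ 47 → quotient 8, remainder 15
47 ÷ 15 → quotient 3, remainder 2
15 ÷ 2 → quotient 7, remainder 1

7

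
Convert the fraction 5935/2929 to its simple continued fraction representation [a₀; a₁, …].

[2; 38, 25, 1, 2]

⌊5935/2929⌋ = 2, remainder 77
⌊2929/77⌋ = 38, remainder 3
⌊77/3⌋ = 25, remainder 2
⌊3/2⌋ = 1, remainder 1
⌊2/1⌋ = 2, remainder 0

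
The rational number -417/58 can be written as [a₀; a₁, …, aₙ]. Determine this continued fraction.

⌊-417/58⌋ = -8, remainder 47
⌊58/47⌋ = 1, remainder 11
⌊47/11⌋ = 4, remainder 3
⌊11/3⌋ = 3, remainder 2
⌊3/2⌋ = 1, remainder 1
⌊2/1⌋ = 2, remainder 0

[-8; 1, 4, 3, 1, 2]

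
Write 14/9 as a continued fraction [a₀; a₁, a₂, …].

⌊14/9⌋ = 1, remainder 5
⌊9/5⌋ = 1, remainder 4
⌊5/4⌋ = 1, remainder 1
⌊4/1⌋ = 4, remainder 0

[1; 1, 1, 4]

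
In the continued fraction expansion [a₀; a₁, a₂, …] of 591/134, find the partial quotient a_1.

2

⌊591/134⌋ = 4, remainder 55
⌊134/55⌋ = 2, remainder 24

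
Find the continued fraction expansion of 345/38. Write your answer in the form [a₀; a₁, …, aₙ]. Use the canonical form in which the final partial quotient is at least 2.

345 = 9·38 + 3, so a_0 = 9
38 = 12·3 + 2, so a_1 = 12
3 = 1·2 + 1, so a_2 = 1
2 = 2·1 + 0, so a_3 = 2

[9; 12, 1, 2]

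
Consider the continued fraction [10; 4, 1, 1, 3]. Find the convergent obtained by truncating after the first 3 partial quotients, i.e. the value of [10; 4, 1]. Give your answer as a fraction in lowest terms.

51/5

a_0 = 10: 10/1
a_1 = 4: 41/4
a_2 = 1: 51/5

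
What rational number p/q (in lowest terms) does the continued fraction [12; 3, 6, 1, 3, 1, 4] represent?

Compute successive convergents:
a_0 = 12: 12/1
a_1 = 3: 37/3
a_2 = 6: 234/19
a_3 = 1: 271/22
a_4 = 3: 1047/85
a_5 = 1: 1318/107
a_6 = 4: 6319/513

6319/513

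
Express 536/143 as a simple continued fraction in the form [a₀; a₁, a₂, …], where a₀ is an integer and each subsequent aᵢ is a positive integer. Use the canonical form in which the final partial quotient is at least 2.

[3; 1, 2, 1, 35]

Apply division with remainder until the remainder is 0:
536 = 3·143 + 107, so a_0 = 3
143 = 1·107 + 36, so a_1 = 1
107 = 2·36 + 35, so a_2 = 2
36 = 1·35 + 1, so a_3 = 1
35 = 35·1 + 0, so a_4 = 35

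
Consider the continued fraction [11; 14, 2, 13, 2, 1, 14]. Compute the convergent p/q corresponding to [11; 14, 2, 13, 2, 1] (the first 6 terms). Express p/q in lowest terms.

13305/1202

Use the convergent recurrence hₖ = aₖ·hₖ₋₁ + hₖ₋₂ (and likewise for the denominators kₖ):
a_0 = 11: 11/1
a_1 = 14: 155/14
a_2 = 2: 321/29
a_3 = 13: 4328/391
a_4 = 2: 8977/811
a_5 = 1: 13305/1202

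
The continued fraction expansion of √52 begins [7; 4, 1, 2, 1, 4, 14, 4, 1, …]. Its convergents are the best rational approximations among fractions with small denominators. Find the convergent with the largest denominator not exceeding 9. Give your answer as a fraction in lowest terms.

a_0 = 7: 7/1  (≤ bound)
a_1 = 4: 29/4  (≤ bound)
a_2 = 1: 36/5  (≤ bound)
a_3 = 2: 101/14  (> 9, stop)

36/5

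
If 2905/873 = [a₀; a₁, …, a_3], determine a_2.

19

Apply division with remainder until the remainder is 0:
2905 = 3·873 + 286, so a_0 = 3
873 = 3·286 + 15, so a_1 = 3
286 = 19·15 + 1, so a_2 = 19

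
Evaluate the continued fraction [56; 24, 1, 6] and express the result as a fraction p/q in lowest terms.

a_0 = 56: 56/1
a_1 = 24: 1345/24
a_2 = 1: 1401/25
a_3 = 6: 9751/174

9751/174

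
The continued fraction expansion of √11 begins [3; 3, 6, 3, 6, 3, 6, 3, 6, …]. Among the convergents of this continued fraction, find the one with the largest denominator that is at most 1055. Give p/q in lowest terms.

a_0 = 3: 3/1  (≤ bound)
a_1 = 3: 10/3  (≤ bound)
a_2 = 6: 63/19  (≤ bound)
a_3 = 3: 199/60  (≤ bound)
a_4 = 6: 1257/379  (≤ bound)
a_5 = 3: 3970/1197  (> 1055, stop)

1257/379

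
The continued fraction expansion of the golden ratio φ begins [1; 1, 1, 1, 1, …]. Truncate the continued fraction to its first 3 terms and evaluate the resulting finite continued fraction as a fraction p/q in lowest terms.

Build up convergents one term at a time:
a_0 = 1: 1/1
a_1 = 1: 2/1
a_2 = 1: 3/2

3/2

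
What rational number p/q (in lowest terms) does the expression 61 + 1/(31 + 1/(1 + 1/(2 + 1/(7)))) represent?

42539/697

a_0 = 61: 61/1
a_1 = 31: 1892/31
a_2 = 1: 1953/32
a_3 = 2: 5798/95
a_4 = 7: 42539/697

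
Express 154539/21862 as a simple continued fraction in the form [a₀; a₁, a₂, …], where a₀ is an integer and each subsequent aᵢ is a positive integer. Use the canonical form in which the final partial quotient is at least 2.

[7; 14, 1, 1, 9, 39, 2]

Apply division with remainder until the remainder is 0:
154539 = 7·21862 + 1505, so a_0 = 7
21862 = 14·1505 + 792, so a_1 = 14
1505 = 1·792 + 713, so a_2 = 1
792 = 1·713 + 79, so a_3 = 1
713 = 9·79 + 2, so a_4 = 9
79 = 39·2 + 1, so a_5 = 39
2 = 2·1 + 0, so a_6 = 2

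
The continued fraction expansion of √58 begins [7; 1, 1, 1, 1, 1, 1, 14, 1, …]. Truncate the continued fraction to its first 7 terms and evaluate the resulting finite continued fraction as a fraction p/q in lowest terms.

99/13

Work from the innermost term outward:
Start with 1.
1 + 1/(1/1) = 1 + 1/1 = 2/1
1 + 1/(2/1) = 1 + 1/2 = 3/2
1 + 1/(3/2) = 1 + 2/3 = 5/3
1 + 1/(5/3) = 1 + 3/5 = 8/5
1 + 1/(8/5) = 1 + 5/8 = 13/8
7 + 1/(13/8) = 7 + 8/13 = 99/13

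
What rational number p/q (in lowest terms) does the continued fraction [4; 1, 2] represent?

Build up convergents one term at a time:
a_0 = 4: 4/1
a_1 = 1: 5/1
a_2 = 2: 14/3

14/3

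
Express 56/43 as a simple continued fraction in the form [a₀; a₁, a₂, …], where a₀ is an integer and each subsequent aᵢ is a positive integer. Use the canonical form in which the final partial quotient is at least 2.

Repeatedly divide and take the remainder:
56 = 1·43 + 13, so a_0 = 1
43 = 3·13 + 4, so a_1 = 3
13 = 3·4 + 1, so a_2 = 3
4 = 4·1 + 0, so a_3 = 4

[1; 3, 3, 4]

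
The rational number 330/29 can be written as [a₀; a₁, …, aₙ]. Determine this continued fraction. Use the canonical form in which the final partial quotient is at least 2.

Apply division with remainder until the remainder is 0:
⌊330/29⌋ = 11, remainder 11
⌊29/11⌋ = 2, remainder 7
⌊11/7⌋ = 1, remainder 4
⌊7/4⌋ = 1, remainder 3
⌊4/3⌋ = 1, remainder 1
⌊3/1⌋ = 3, remainder 0

[11; 2, 1, 1, 1, 3]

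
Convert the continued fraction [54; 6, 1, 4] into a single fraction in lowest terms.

Compute successive convergents:
a_0 = 54: 54/1
a_1 = 6: 325/6
a_2 = 1: 379/7
a_3 = 4: 1841/34

1841/34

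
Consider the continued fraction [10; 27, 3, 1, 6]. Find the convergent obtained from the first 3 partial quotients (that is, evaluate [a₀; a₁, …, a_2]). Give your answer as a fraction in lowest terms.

823/82

Start with 3.
27 + 1/(3/1) = 27 + 1/3 = 82/3
10 + 1/(82/3) = 10 + 3/82 = 823/82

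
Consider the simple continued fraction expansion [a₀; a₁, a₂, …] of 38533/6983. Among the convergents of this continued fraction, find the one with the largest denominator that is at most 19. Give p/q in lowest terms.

11/2

a_0 = 5: 5/1  (≤ bound)
a_1 = 1: 6/1  (≤ bound)
a_2 = 1: 11/2  (≤ bound)
a_3 = 13: 149/27  (> 19, stop)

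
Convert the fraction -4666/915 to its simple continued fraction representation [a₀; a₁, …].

[-6; 1, 9, 18, 5]

⌊-4666/915⌋ = -6, remainder 824
⌊915/824⌋ = 1, remainder 91
⌊824/91⌋ = 9, remainder 5
⌊91/5⌋ = 18, remainder 1
⌊5/1⌋ = 5, remainder 0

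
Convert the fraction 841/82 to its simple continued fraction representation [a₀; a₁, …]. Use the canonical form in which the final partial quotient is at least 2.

⌊841/82⌋ = 10, remainder 21
⌊82/21⌋ = 3, remainder 19
⌊21/19⌋ = 1, remainder 2
⌊19/2⌋ = 9, remainder 1
⌊2/1⌋ = 2, remainder 0

[10; 3, 1, 9, 2]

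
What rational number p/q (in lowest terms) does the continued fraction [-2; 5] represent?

Compute successive convergents:
a_0 = -2: -2/1
a_1 = 5: -9/5

-9/5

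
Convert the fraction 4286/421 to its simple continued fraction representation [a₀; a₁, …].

[10; 5, 1, 1, 5, 1, 5]

Apply division with remainder until the remainder is 0:
⌊4286/421⌋ = 10, remainder 76
⌊421/76⌋ = 5, remainder 41
⌊76/41⌋ = 1, remainder 35
⌊41/35⌋ = 1, remainder 6
⌊35/6⌋ = 5, remainder 5
⌊6/5⌋ = 1, remainder 1
⌊5/1⌋ = 5, remainder 0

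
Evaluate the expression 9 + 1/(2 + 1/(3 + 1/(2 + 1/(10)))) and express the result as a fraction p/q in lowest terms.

1576/167

a_0 = 9: 9/1
a_1 = 2: 19/2
a_2 = 3: 66/7
a_3 = 2: 151/16
a_4 = 10: 1576/167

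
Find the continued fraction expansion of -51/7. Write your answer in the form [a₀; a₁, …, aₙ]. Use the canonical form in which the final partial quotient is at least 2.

Repeatedly divide and take the remainder:
⌊-51/7⌋ = -8, remainder 5
⌊7/5⌋ = 1, remainder 2
⌊5/2⌋ = 2, remainder 1
⌊2/1⌋ = 2, remainder 0

[-8; 1, 2, 2]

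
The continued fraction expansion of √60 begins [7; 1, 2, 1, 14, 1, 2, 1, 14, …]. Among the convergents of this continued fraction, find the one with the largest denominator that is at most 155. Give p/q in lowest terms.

a_0 = 7: 7/1  (≤ bound)
a_1 = 1: 8/1  (≤ bound)
a_2 = 2: 23/3  (≤ bound)
a_3 = 1: 31/4  (≤ bound)
a_4 = 14: 457/59  (≤ bound)
a_5 = 1: 488/63  (≤ bound)
a_6 = 2: 1433/185  (> 155, stop)

488/63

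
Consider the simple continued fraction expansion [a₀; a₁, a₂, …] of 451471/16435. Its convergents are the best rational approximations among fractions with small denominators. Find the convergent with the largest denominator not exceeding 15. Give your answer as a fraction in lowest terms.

a_0 = 27: 27/1  (≤ bound)
a_1 = 2: 55/2  (≤ bound)
a_2 = 7: 412/15  (≤ bound)
a_3 = 1: 467/17  (> 15, stop)

412/15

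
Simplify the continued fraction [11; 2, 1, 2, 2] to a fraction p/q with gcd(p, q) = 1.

216/19

Starting at the tail and folding back:
Start with 2.
2 + 1/(2/1) = 2 + 1/2 = 5/2
1 + 1/(5/2) = 1 + 2/5 = 7/5
2 + 1/(7/5) = 2 + 5/7 = 19/7
11 + 1/(19/7) = 11 + 7/19 = 216/19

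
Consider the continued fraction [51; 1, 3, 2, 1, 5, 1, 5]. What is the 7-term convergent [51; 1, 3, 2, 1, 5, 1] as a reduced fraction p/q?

4504/87

Collapse the nested fraction from the inside out:
Start with 1.
5 + 1/(1/1) = 5 + 1/1 = 6/1
1 + 1/(6/1) = 1 + 1/6 = 7/6
2 + 1/(7/6) = 2 + 6/7 = 20/7
3 + 1/(20/7) = 3 + 7/20 = 67/20
1 + 1/(67/20) = 1 + 20/67 = 87/67
51 + 1/(87/67) = 51 + 67/87 = 4504/87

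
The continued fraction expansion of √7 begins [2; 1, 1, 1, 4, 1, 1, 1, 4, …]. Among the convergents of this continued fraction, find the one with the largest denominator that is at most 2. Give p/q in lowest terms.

5/2

List convergents until the denominator exceeds the bound:
a_0 = 2: 2/1  (≤ bound)
a_1 = 1: 3/1  (≤ bound)
a_2 = 1: 5/2  (≤ bound)
a_3 = 1: 8/3  (> 2, stop)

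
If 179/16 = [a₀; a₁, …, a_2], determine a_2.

3

⌊179/16⌋ = 11, remainder 3
⌊16/3⌋ = 5, remainder 1
⌊3/1⌋ = 3, remainder 0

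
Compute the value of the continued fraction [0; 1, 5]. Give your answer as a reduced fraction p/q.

5/6

a_0 = 0: 0/1
a_1 = 1: 1/1
a_2 = 5: 5/6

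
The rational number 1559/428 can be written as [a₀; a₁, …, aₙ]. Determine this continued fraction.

1559 = 3·428 + 275, so a_0 = 3
428 = 1·275 + 153, so a_1 = 1
275 = 1·153 + 122, so a_2 = 1
153 = 1·122 + 31, so a_3 = 1
122 = 3·31 + 29, so a_4 = 3
31 = 1·29 + 2, so a_5 = 1
29 = 14·2 + 1, so a_6 = 14
2 = 2·1 + 0, so a_7 = 2

[3; 1, 1, 1, 3, 1, 14, 2]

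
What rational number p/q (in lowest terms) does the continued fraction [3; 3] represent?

10/3

Start with 3.
3 + 1/(3/1) = 3 + 1/3 = 10/3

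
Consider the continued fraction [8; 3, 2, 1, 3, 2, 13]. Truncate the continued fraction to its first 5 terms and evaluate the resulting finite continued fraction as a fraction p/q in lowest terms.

307/37

Start with 3.
1 + 1/(3/1) = 1 + 1/3 = 4/3
2 + 1/(4/3) = 2 + 3/4 = 11/4
3 + 1/(11/4) = 3 + 4/11 = 37/11
8 + 1/(37/11) = 8 + 11/37 = 307/37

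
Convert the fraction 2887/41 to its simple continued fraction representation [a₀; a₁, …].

2887 = 70·41 + 17, so a_0 = 70
41 = 2·17 + 7, so a_1 = 2
17 = 2·7 + 3, so a_2 = 2
7 = 2·3 + 1, so a_3 = 2
3 = 3·1 + 0, so a_4 = 3

[70; 2, 2, 2, 3]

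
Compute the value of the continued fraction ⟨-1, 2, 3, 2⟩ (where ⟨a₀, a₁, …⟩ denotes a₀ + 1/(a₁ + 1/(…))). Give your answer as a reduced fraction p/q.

Compute successive convergents:
a_0 = -1: -1/1
a_1 = 2: -1/2
a_2 = 3: -4/7
a_3 = 2: -9/16

-9/16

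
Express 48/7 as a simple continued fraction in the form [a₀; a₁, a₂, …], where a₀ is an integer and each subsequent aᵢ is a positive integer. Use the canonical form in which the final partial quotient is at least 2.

[6; 1, 6]

⌊48/7⌋ = 6, remainder 6
⌊7/6⌋ = 1, remainder 1
⌊6/1⌋ = 6, remainder 0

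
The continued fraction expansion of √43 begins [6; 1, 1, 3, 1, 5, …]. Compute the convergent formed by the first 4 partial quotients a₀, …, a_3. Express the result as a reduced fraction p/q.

Collapse the nested fraction from the inside out:
Start with 3.
1 + 1/(3/1) = 1 + 1/3 = 4/3
1 + 1/(4/3) = 1 + 3/4 = 7/4
6 + 1/(7/4) = 6 + 4/7 = 46/7

46/7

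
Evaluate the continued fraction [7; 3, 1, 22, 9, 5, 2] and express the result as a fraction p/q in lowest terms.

Work from the innermost term outward:
Start with 2.
5 + 1/(2/1) = 5 + 1/2 = 11/2
9 + 1/(11/2) = 9 + 2/11 = 101/11
22 + 1/(101/11) = 22 + 11/101 = 2233/101
1 + 1/(2233/101) = 1 + 101/2233 = 2334/2233
3 + 1/(2334/2233) = 3 + 2233/2334 = 9235/2334
7 + 1/(9235/2334) = 7 + 2334/9235 = 66979/9235

66979/9235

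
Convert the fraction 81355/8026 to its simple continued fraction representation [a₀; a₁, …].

[10; 7, 3, 30, 12]

Repeatedly divide and take the remainder:
81355 ÷ 8026 → quotient 10, remainder 1095
8026 ÷ 1095 → quotient 7, remainder 361
1095 ÷ 361 → quotient 3, remainder 12
361 ÷ 12 → quotient 30, remainder 1
12 ÷ 1 → quotient 12, remainder 0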